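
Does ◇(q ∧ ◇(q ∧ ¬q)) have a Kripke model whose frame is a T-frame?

Unsatisfiable (every branch closes)

1. ◇(q ∧ ◇(q ∧ ¬q)), w0
2. q ∧ ◇(q ∧ ¬q), w1
3. q, w1
4. ◇(q ∧ ¬q), w1
5. q ∧ ¬q, w2
6. q, w2
7. ¬q, w2
Accessibility: w0Rw0, w0Rw1, w1Rw1, w1Rw2, w2Rw2
Branch closes: q and ¬q both at w2.
All branches of the tableau close; one closing branch shown above.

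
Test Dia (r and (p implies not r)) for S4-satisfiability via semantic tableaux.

1. Dia (r and (p implies not r)), u
2. r and (p implies not r), v
3. r, v
4. p implies not r, v
5. not p, v
Accessibility: uRu, uRv, vRv

Satisfiable (open branch found)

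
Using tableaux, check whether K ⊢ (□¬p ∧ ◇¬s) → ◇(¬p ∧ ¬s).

Valid

Tableau for the negation ¬((□¬p ∧ ◇¬s) → ◇(¬p ∧ ¬s)):
1. ¬((□¬p ∧ ◇¬s) → ◇(¬p ∧ ¬s)), u
2. □¬p ∧ ◇¬s, u
3. ¬◇(¬p ∧ ¬s), u
4. □¬p, u
5. ◇¬s, u
6. ¬s, v
7. ¬(¬p ∧ ¬s), v
8. ¬p, v
9. s, v
Accessibility: uRv
Branch closes: s and ¬s both at v.
All branches of the negation close; one closing branch shown above.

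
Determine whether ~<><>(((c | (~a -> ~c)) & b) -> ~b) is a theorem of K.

Tableau for the negation <><>(((c | (~a -> ~c)) & b) -> ~b):
1. <><>(((c | (~a -> ~c)) & b) -> ~b), 0
2. <>(((c | (~a -> ~c)) & b) -> ~b), 1
3. ((c | (~a -> ~c)) & b) -> ~b, 2
4. ~b, 2
Accessibility: 0R1, 1R2
The negation has an open branch (countermodel exists).

Not valid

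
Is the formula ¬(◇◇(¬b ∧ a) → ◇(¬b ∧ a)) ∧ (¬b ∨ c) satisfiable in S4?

1. ¬(◇◇(¬b ∧ a) → ◇(¬b ∧ a)) ∧ (¬b ∨ c), u
2. ¬(◇◇(¬b ∧ a) → ◇(¬b ∧ a)), u
3. ¬b ∨ c, u
4. ◇◇(¬b ∧ a), u
5. ¬◇(¬b ∧ a), u
6. ¬(¬b ∧ a), u
7. c, u
8. ¬a, u
9. ◇(¬b ∧ a), v
10. ¬(¬b ∧ a), v
11. ¬a, v
12. ¬b ∧ a, w
13. ¬b, w
14. a, w
15. ¬(¬b ∧ a), w
16. ¬a, w
Accessibility: uRu, uRv, uRw, vRv, vRw, wRw
Branch closes: a and ¬a both at w.
All branches of the tableau close; one closing branch shown above.

No, unsatisfiable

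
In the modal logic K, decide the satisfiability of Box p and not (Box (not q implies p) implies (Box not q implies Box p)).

No, unsatisfiable

1. Box p and not (Box (not q implies p) implies (Box not q implies Box p)), u
2. Box p, u
3. not (Box (not q implies p) implies (Box not q implies Box p)), u
4. Box (not q implies p), u
5. not (Box not q implies Box p), u
6. Box not q, u
7. not Box p, u
8. not p, v
9. p, v
Accessibility: uRv
Branch closes: p and not p both at v.
All branches of the tableau close; one closing branch shown above.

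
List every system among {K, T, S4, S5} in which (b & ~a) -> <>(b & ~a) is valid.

K-tableau for the negation ~((b & ~a) -> <>(b & ~a)):
1. ~((b & ~a) -> <>(b & ~a)), w0
2. b & ~a, w0
3. ~<>(b & ~a), w0
4. b, w0
5. ~a, w0
Complete open branch: countermodel on a K-frame, so not valid in K.
T-tableau for the negation ~((b & ~a) -> <>(b & ~a)):
1. ~((b & ~a) -> <>(b & ~a)), w0
2. b & ~a, w0
3. ~<>(b & ~a), w0
4. b, w0
5. ~a, w0
6. ~(b & ~a), w0
7. a, w0
Accessibility: w0Rw0
Branch closes: a and ~a both at w0.
Every branch closes (one shown): valid in T, hence also in S4, S5 (every theorem of T is a theorem of S4 and S5).

T, S4, S5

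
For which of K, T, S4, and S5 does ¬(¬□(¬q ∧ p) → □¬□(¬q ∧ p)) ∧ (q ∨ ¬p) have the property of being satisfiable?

S4-tableau for the formula:
1. ¬(¬□(¬q ∧ p) → □¬□(¬q ∧ p)) ∧ (q ∨ ¬p), w0
2. ¬(¬□(¬q ∧ p) → □¬□(¬q ∧ p)), w0   [∧-rule on 1]
3. q ∨ ¬p, w0   [∧-rule on 1]
4. ¬□(¬q ∧ p), w0   [¬→-rule on 2]
5. ¬□¬□(¬q ∧ p), w0   [¬→-rule on 2]
6. ¬p, w0   [∨-rule on 3 (branches; this branch)]
7. ¬(¬q ∧ p), w1   [¬□-rule on 4: fresh world w1, w0Rw1]
8. ¬p, w1   [¬∧-rule on 7 (branches; this branch)]
9. □(¬q ∧ p), w2   [¬□-rule on 5: fresh world w2, w0Rw2]
10. ¬q ∧ p, w2   [□-rule on 9 via w2Rw2]
11. ¬q, w2   [∧-rule on 10]
12. p, w2   [∧-rule on 10]
Accessibility: w0Rw0, w0Rw1, w0Rw2, w1Rw1, w2Rw2
Complete open branch: satisfiable in S4, hence also in K, T (this S4-model is also a K-model and a T-model).
S5-tableau for the formula:
1. ¬(¬□(¬q ∧ p) → □¬□(¬q ∧ p)) ∧ (q ∨ ¬p), w0
2. ¬(¬□(¬q ∧ p) → □¬□(¬q ∧ p)), w0   [∧-rule on 1]
3. q ∨ ¬p, w0   [∧-rule on 1]
4. ¬□(¬q ∧ p), w0   [¬→-rule on 2]
5. ¬□¬□(¬q ∧ p), w0   [¬→-rule on 2]
6. ¬p, w0   [∨-rule on 3 (branches; this branch)]
7. ¬(¬q ∧ p), w1   [¬□-rule on 4: fresh world w1, w0Rw1]
8. ¬p, w1   [¬∧-rule on 7 (branches; this branch)]
9. □(¬q ∧ p), w2   [¬□-rule on 5: fresh world w2, w0Rw2]
10. ¬q ∧ p, w0   [□-rule on 9 via w2Rw0]
11. ¬q, w0   [∧-rule on 10]
12. p, w0   [∧-rule on 10]
Accessibility: w0Rw0, w0Rw1, w0Rw2, w1Rw0, w1Rw1, w1Rw2, w2Rw0, w2Rw1, w2Rw2
Branch closes: p and ¬p both at w0.
Every branch closes (one shown): unsatisfiable in S5.

K, T, S4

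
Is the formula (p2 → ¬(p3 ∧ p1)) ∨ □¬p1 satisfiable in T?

Yes, satisfiable

1. (p2 → ¬(p3 ∧ p1)) ∨ □¬p1, 0
2. □¬p1, 0
3. ¬p1, 0
Accessibility: 0R0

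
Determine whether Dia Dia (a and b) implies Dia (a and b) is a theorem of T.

Not valid

Tableau for the negation not (Dia Dia (a and b) implies Dia (a and b)):
1. not (Dia Dia (a and b) implies Dia (a and b)), w0
2. Dia Dia (a and b), w0   [neg-implies-rule on 1]
3. not Dia (a and b), w0   [neg-implies-rule on 1]
4. not (a and b), w0   [neg-Dia-rule on 3 via w0Rw0]
5. not b, w0   [neg-and-rule on 4 (branches; this branch)]
6. Dia (a and b), w1   [Dia-rule on 2: fresh world w1, w0Rw1]
7. not (a and b), w1   [neg-Dia-rule on 3 via w0Rw1]
8. not b, w1   [neg-and-rule on 7 (branches; this branch)]
9. a and b, w2   [Dia-rule on 6: fresh world w2, w1Rw2]
10. a, w2   [and-rule on 9]
11. b, w2   [and-rule on 9]
Accessibility: w0Rw0, w0Rw1, w1Rw1, w1Rw2, w2Rw2
The negation has an open branch (countermodel exists).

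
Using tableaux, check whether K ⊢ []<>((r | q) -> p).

Tableau for the negation ~[]<>((r | q) -> p):
1. ~[]<>((r | q) -> p), w0
2. ~<>((r | q) -> p), w1
Accessibility: w0Rw1
The negation has an open branch (countermodel exists).

Invalid (countermodel exists)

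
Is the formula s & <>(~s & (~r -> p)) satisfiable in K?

Satisfiable (open branch found)

1. s & <>(~s & (~r -> p)), w0
2. s, w0
3. <>(~s & (~r -> p)), w0
4. ~s & (~r -> p), w1
5. ~s, w1
6. ~r -> p, w1
7. p, w1
Accessibility: w0Rw1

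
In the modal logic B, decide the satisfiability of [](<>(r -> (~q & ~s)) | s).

Yes, satisfiable

1. [](<>(r -> (~q & ~s)) | s), u
2. <>(r -> (~q & ~s)) | s, u
3. s, u
Accessibility: uRu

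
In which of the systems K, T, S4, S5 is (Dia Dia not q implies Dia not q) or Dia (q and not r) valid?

T-tableau for the negation not ((Dia Dia not q implies Dia not q) or Dia (q and not r)):
1. not ((Dia Dia not q implies Dia not q) or Dia (q and not r)), w0
2. not (Dia Dia not q implies Dia not q), w0
3. not Dia (q and not r), w0
4. Dia Dia not q, w0
5. not Dia not q, w0
6. not (q and not r), w0
7. q, w0
8. r, w0
9. Dia not q, w1
10. not (q and not r), w1
11. q, w1
12. r, w1
13. not q, w2
Accessibility: w0Rw0, w0Rw1, w1Rw1, w1Rw2, w2Rw2
Complete open branch: countermodel on a T-frame, so not valid in T, nor in K (the same frame is also a K-frame).
S4-tableau for the negation not ((Dia Dia not q implies Dia not q) or Dia (q and not r)):
1. not ((Dia Dia not q implies Dia not q) or Dia (q and not r)), w0
2. not (Dia Dia not q implies Dia not q), w0
3. not Dia (q and not r), w0
4. Dia Dia not q, w0
5. not Dia not q, w0
6. not (q and not r), w0
7. q, w0
8. r, w0
9. Dia not q, w1
10. not (q and not r), w1
11. q, w1
12. r, w1
13. not q, w2
14. not (q and not r), w2
15. q, w2
Accessibility: w0Rw0, w0Rw1, w0Rw2, w1Rw1, w1Rw2, w2Rw2
Branch closes: q and not q both at w2.
Every branch closes (one shown): valid in S4, hence also in S5 (every theorem of S4 is a theorem of S5).

S4, S5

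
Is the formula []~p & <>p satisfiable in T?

Unsatisfiable (every branch closes)

1. []~p & <>p, w0
2. []~p, w0
3. <>p, w0
4. ~p, w0
5. p, w1
6. ~p, w1
Accessibility: w0Rw0, w0Rw1, w1Rw1
Branch closes: p and ~p both at w1.
All branches of the tableau close; one closing branch shown above.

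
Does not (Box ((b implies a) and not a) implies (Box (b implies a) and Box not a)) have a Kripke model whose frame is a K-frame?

1. not (Box ((b implies a) and not a) implies (Box (b implies a) and Box not a)), u
2. Box ((b implies a) and not a), u
3. not (Box (b implies a) and Box not a), u
4. not Box (b implies a), u
5. not (b implies a), v
6. b, v
7. not a, v
8. (b implies a) and not a, v
9. b implies a, v
10. a, v
Accessibility: uRv
Branch closes: a and not a both at v.
All branches of the tableau close; one closing branch shown above.

Unsatisfiable (every branch closes)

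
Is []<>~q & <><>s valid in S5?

Tableau for the negation ~([]<>~q & <><>s):
1. ~([]<>~q & <><>s), w0
2. ~<><>s, w0
3. ~<>s, w0
4. ~s, w0
Accessibility: w0Rw0
The negation has an open branch (countermodel exists).

Invalid (countermodel exists)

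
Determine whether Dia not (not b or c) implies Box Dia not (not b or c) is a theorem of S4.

Not valid

Tableau for the negation not (Dia not (not b or c) implies Box Dia not (not b or c)):
1. not (Dia not (not b or c) implies Box Dia not (not b or c)), u
2. Dia not (not b or c), u
3. not Box Dia not (not b or c), u
4. not (not b or c), v
5. b, v
6. not c, v
7. not Dia not (not b or c), w
8. not b or c, w
9. c, w
Accessibility: uRu, uRv, uRw, vRv, wRw
The negation has an open branch (countermodel exists).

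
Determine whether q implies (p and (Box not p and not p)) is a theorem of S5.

Not valid

Tableau for the negation not (q implies (p and (Box not p and not p))):
1. not (q implies (p and (Box not p and not p))), u
2. q, u
3. not (p and (Box not p and not p)), u
4. not (Box not p and not p), u
5. p, u
Accessibility: uRu
The negation has an open branch (countermodel exists).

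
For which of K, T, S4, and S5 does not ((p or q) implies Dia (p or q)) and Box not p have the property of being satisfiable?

K

T-tableau for the formula:
1. not ((p or q) implies Dia (p or q)) and Box not p, 0
2. not ((p or q) implies Dia (p or q)), 0
3. Box not p, 0
4. p or q, 0
5. not Dia (p or q), 0
6. not p, 0
7. not (p or q), 0
8. not q, 0
9. q, 0
Accessibility: 0R0
Branch closes: q and not q both at 0.
Every branch closes (one shown): unsatisfiable in T, hence also in S4, S5 (every S4/S5-frame is a T-frame).
K-tableau for the formula:
1. not ((p or q) implies Dia (p or q)) and Box not p, 0
2. not ((p or q) implies Dia (p or q)), 0
3. Box not p, 0
4. p or q, 0
5. not Dia (p or q), 0
6. q, 0
Complete open branch: satisfiable in K.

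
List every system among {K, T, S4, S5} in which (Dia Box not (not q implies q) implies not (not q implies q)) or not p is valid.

S5-tableau for the negation not ((Dia Box not (not q implies q) implies not (not q implies q)) or not p):
1. not ((Dia Box not (not q implies q) implies not (not q implies q)) or not p), u
2. not (Dia Box not (not q implies q) implies not (not q implies q)), u
3. p, u
4. Dia Box not (not q implies q), u
5. not q implies q, u
6. q, u
7. Box not (not q implies q), v
8. not (not q implies q), u
9. not q, u
Accessibility: uRu, uRv, vRu, vRv
Branch closes: q and not q both at u.
Every branch closes (one shown): valid in S5.
S4-tableau for the negation not ((Dia Box not (not q implies q) implies not (not q implies q)) or not p):
1. not ((Dia Box not (not q implies q) implies not (not q implies q)) or not p), u
2. not (Dia Box not (not q implies q) implies not (not q implies q)), u
3. p, u
4. Dia Box not (not q implies q), u
5. not q implies q, u
6. q, u
7. Box not (not q implies q), v
8. not (not q implies q), v
9. not q, v
Accessibility: uRu, uRv, vRv
Complete open branch: countermodel on an S4-frame, so not valid in S4, nor in K, T (the same frame is also a K-frame and a T-frame).

S5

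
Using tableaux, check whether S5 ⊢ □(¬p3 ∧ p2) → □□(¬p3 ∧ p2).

Yes, valid

Tableau for the negation ¬(□(¬p3 ∧ p2) → □□(¬p3 ∧ p2)):
1. ¬(□(¬p3 ∧ p2) → □□(¬p3 ∧ p2)), w0
2. □(¬p3 ∧ p2), w0   [¬→-rule on 1]
3. ¬□□(¬p3 ∧ p2), w0   [¬→-rule on 1]
4. ¬p3 ∧ p2, w0   [□-rule on 2 via w0Rw0]
5. ¬p3, w0   [∧-rule on 4]
6. p2, w0   [∧-rule on 4]
7. ¬□(¬p3 ∧ p2), w1   [¬□-rule on 3: fresh world w1, w0Rw1]
8. ¬p3 ∧ p2, w1   [□-rule on 2 via w0Rw1]
9. ¬p3, w1   [∧-rule on 8]
10. p2, w1   [∧-rule on 8]
11. ¬(¬p3 ∧ p2), w2   [¬□-rule on 7: fresh world w2, w1Rw2]
12. ¬p3 ∧ p2, w2   [□-rule on 2 via w0Rw2]
13. ¬p3, w2   [∧-rule on 12]
14. p2, w2   [∧-rule on 12]
15. ¬p2, w2   [¬∧-rule on 11 (branches; this branch)]
Accessibility: w0Rw0, w0Rw1, w0Rw2, w1Rw0, w1Rw1, w1Rw2, w2Rw0, w2Rw1, w2Rw2
Branch closes: p2 and ¬p2 both at w2.
All branches of the negation close; one closing branch shown above.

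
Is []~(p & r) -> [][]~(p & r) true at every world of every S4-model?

Tableau for the negation ~([]~(p & r) -> [][]~(p & r)):
1. ~([]~(p & r) -> [][]~(p & r)), w0
2. []~(p & r), w0
3. ~[][]~(p & r), w0
4. ~(p & r), w0
5. ~r, w0
6. ~[]~(p & r), w1
7. ~(p & r), w1
8. ~r, w1
9. p & r, w2
10. p, w2
11. r, w2
12. ~(p & r), w2
13. ~r, w2
Accessibility: w0Rw0, w0Rw1, w0Rw2, w1Rw1, w1Rw2, w2Rw2
Branch closes: r and ~r both at w2.
Every branch of the negation's tableau closes; the branch above is one of them.

Valid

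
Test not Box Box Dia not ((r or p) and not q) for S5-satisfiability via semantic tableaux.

1. not Box Box Dia not ((r or p) and not q), w0
2. not Box Dia not ((r or p) and not q), w1   [neg-Box-rule on 1: fresh world w1, w0Rw1]
3. not Dia not ((r or p) and not q), w2   [neg-Box-rule on 2: fresh world w2, w1Rw2]
4. (r or p) and not q, w0   [neg-Dia-rule on 3 via w2Rw0]
5. r or p, w0   [and-rule on 4]
6. not q, w0   [and-rule on 4]
7. (r or p) and not q, w1   [neg-Dia-rule on 3 via w2Rw1]
8. r or p, w1   [and-rule on 7]
9. not q, w1   [and-rule on 7]
10. (r or p) and not q, w2   [neg-Dia-rule on 3 via w2Rw2]
11. r or p, w2   [and-rule on 10]
12. not q, w2   [and-rule on 10]
13. p, w0   [or-rule on 5 (branches; this branch)]
14. p, w1   [or-rule on 8 (branches; this branch)]
15. p, w2   [or-rule on 11 (branches; this branch)]
Accessibility: w0Rw0, w0Rw1, w0Rw2, w1Rw0, w1Rw1, w1Rw2, w2Rw0, w2Rw1, w2Rw2

Satisfiable (open branch found)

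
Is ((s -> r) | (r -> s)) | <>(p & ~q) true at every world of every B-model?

Valid in B

Tableau for the negation ~(((s -> r) | (r -> s)) | <>(p & ~q)):
1. ~(((s -> r) | (r -> s)) | <>(p & ~q)), u
2. ~((s -> r) | (r -> s)), u   [~|-rule on 1]
3. ~<>(p & ~q), u   [~|-rule on 1]
4. ~(s -> r), u   [~|-rule on 2]
5. ~(r -> s), u   [~|-rule on 2]
6. s, u   [~->-rule on 4]
7. ~r, u   [~->-rule on 4]
8. r, u   [~->-rule on 5]
9. ~s, u   [~->-rule on 5]
Accessibility: uRu
Branch closes: r and ~r both at u.
All branches of the negation close; one closing branch shown above.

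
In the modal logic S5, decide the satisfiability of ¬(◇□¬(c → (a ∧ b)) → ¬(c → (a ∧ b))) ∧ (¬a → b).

Unsatisfiable (every branch closes)

1. ¬(◇□¬(c → (a ∧ b)) → ¬(c → (a ∧ b))) ∧ (¬a → b), u
2. ¬(◇□¬(c → (a ∧ b)) → ¬(c → (a ∧ b))), u   [∧-rule on 1]
3. ¬a → b, u   [∧-rule on 1]
4. ◇□¬(c → (a ∧ b)), u   [¬→-rule on 2]
5. c → (a ∧ b), u   [¬→-rule on 2]
6. b, u   [→-rule on 3 (branches; this branch)]
7. a ∧ b, u   [→-rule on 5 (branches; this branch)]
8. a, u   [∧-rule on 7]
9. □¬(c → (a ∧ b)), v   [◇-rule on 4: fresh world v, uRv]
10. ¬(c → (a ∧ b)), u   [□-rule on 9 via vRu]
11. c, u   [¬→-rule on 10]
12. ¬(a ∧ b), u   [¬→-rule on 10]
13. ¬(c → (a ∧ b)), v   [□-rule on 9 via vRv]
14. c, v   [¬→-rule on 13]
15. ¬(a ∧ b), v   [¬→-rule on 13]
16. ¬b, u   [¬∧-rule on 12 (branches; this branch)]
Accessibility: uRu, uRv, vRu, vRv
Branch closes: b and ¬b both at u.
All branches of the tableau close; one closing branch shown above.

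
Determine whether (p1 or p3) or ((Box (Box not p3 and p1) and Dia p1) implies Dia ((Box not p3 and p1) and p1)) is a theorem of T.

Valid in T

Tableau for the negation not ((p1 or p3) or ((Box (Box not p3 and p1) and Dia p1) implies Dia ((Box not p3 and p1) and p1))):
1. not ((p1 or p3) or ((Box (Box not p3 and p1) and Dia p1) implies Dia ((Box not p3 and p1) and p1))), w0
2. not (p1 or p3), w0
3. not ((Box (Box not p3 and p1) and Dia p1) implies Dia ((Box not p3 and p1) and p1)), w0
4. not p1, w0
5. not p3, w0
6. Box (Box not p3 and p1) and Dia p1, w0
7. not Dia ((Box not p3 and p1) and p1), w0
8. Box (Box not p3 and p1), w0
9. Dia p1, w0
10. not ((Box not p3 and p1) and p1), w0
11. Box not p3 and p1, w0
12. Box not p3, w0
13. p1, w0
Accessibility: w0Rw0
Branch closes: p1 and not p1 both at w0.
All branches of the negation close; one closing branch shown above.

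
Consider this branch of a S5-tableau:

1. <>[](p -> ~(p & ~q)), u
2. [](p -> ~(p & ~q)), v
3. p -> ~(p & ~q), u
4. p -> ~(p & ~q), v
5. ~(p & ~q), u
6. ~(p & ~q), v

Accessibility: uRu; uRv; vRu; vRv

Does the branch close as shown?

No, open

No atom appears with both signs at the same world.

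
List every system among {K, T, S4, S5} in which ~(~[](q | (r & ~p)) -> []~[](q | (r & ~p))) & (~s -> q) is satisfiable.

K, T, S4

S5-tableau for the formula:
1. ~(~[](q | (r & ~p)) -> []~[](q | (r & ~p))) & (~s -> q), 0
2. ~(~[](q | (r & ~p)) -> []~[](q | (r & ~p))), 0
3. ~s -> q, 0
4. ~[](q | (r & ~p)), 0
5. ~[]~[](q | (r & ~p)), 0
6. q, 0
7. ~(q | (r & ~p)), 1
8. ~q, 1
9. ~(r & ~p), 1
10. p, 1
11. [](q | (r & ~p)), 2
12. q | (r & ~p), 0
13. q | (r & ~p), 1
14. q | (r & ~p), 2
15. r & ~p, 0
16. r, 0
17. ~p, 0
18. r & ~p, 1
19. r, 1
20. ~p, 1
Accessibility: 0R0, 0R1, 0R2, 1R0, 1R1, 1R2, 2R0, 2R1, 2R2
Branch closes: p and ~p both at 1.
Every branch closes (one shown): unsatisfiable in S5.
S4-tableau for the formula:
1. ~(~[](q | (r & ~p)) -> []~[](q | (r & ~p))) & (~s -> q), 0
2. ~(~[](q | (r & ~p)) -> []~[](q | (r & ~p))), 0
3. ~s -> q, 0
4. ~[](q | (r & ~p)), 0
5. ~[]~[](q | (r & ~p)), 0
6. q, 0
7. ~(q | (r & ~p)), 1
8. ~q, 1
9. ~(r & ~p), 1
10. p, 1
11. [](q | (r & ~p)), 2
12. q | (r & ~p), 2
13. r & ~p, 2
14. r, 2
15. ~p, 2
Accessibility: 0R0, 0R1, 0R2, 1R1, 2R2
Complete open branch: satisfiable in S4, hence also in K, T (this S4-model is also a K-model and a T-model).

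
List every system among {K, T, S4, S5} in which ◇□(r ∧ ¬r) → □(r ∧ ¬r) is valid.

T-tableau for the negation ¬(◇□(r ∧ ¬r) → □(r ∧ ¬r)):
1. ¬(◇□(r ∧ ¬r) → □(r ∧ ¬r)), u
2. ◇□(r ∧ ¬r), u   [¬→-rule on 1]
3. ¬□(r ∧ ¬r), u   [¬→-rule on 1]
4. □(r ∧ ¬r), v   [◇-rule on 2: fresh world v, uRv]
5. r ∧ ¬r, v   [□-rule on 4 via vRv]
6. r, v   [∧-rule on 5]
7. ¬r, v   [∧-rule on 5]
Accessibility: uRu, uRv, vRv
Branch closes: r and ¬r both at v.
Every branch closes (one shown): valid in T, hence also in S4, S5 (every theorem of T is a theorem of S4 and S5).
K-tableau for the negation ¬(◇□(r ∧ ¬r) → □(r ∧ ¬r)):
1. ¬(◇□(r ∧ ¬r) → □(r ∧ ¬r)), u
2. ◇□(r ∧ ¬r), u   [¬→-rule on 1]
3. ¬□(r ∧ ¬r), u   [¬→-rule on 1]
4. □(r ∧ ¬r), v   [◇-rule on 2: fresh world v, uRv]
5. ¬(r ∧ ¬r), w   [¬□-rule on 3: fresh world w, uRw]
6. r, w   [¬∧-rule on 5 (branches; this branch)]
Accessibility: uRv, uRw
Complete open branch: countermodel on a K-frame, so not valid in K.

T, S4, S5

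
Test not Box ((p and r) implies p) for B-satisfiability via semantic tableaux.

1. not Box ((p and r) implies p), u
2. not ((p and r) implies p), v
3. p and r, v
4. not p, v
5. p, v
6. r, v
Accessibility: uRu, uRv, vRu, vRv
Branch closes: p and not p both at v.
(One branch shown.) All branches close.

Unsatisfiable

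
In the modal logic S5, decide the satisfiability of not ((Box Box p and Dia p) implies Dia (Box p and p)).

Unsatisfiable (every branch closes)

1. not ((Box Box p and Dia p) implies Dia (Box p and p)), 0
2. Box Box p and Dia p, 0
3. not Dia (Box p and p), 0
4. Box Box p, 0
5. Dia p, 0
6. not (Box p and p), 0
7. Box p, 0
8. p, 0
9. not Box p, 0
10. p, 1
11. not (Box p and p), 1
12. Box p, 1
13. not Box p, 1
14. not p, 2
15. not (Box p and p), 2
16. Box p, 2
17. p, 2
Accessibility: 0R0, 0R1, 0R2, 1R0, 1R1, 1R2, 2R0, 2R1, 2R2
Branch closes: p and not p both at 2.
(One branch shown.) All branches close.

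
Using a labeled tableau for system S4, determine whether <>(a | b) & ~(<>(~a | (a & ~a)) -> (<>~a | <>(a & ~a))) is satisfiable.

Unsatisfiable

1. <>(a | b) & ~(<>(~a | (a & ~a)) -> (<>~a | <>(a & ~a))), 0
2. <>(a | b), 0
3. ~(<>(~a | (a & ~a)) -> (<>~a | <>(a & ~a))), 0
4. <>(~a | (a & ~a)), 0
5. ~(<>~a | <>(a & ~a)), 0
6. ~<>~a, 0
7. ~<>(a & ~a), 0
8. a, 0
9. ~(a & ~a), 0
10. a | b, 1
11. a, 1
12. ~(a & ~a), 1
13. b, 1
14. ~a | (a & ~a), 2
15. a, 2
16. ~(a & ~a), 2
17. a & ~a, 2
18. ~a, 2
Accessibility: 0R0, 0R1, 0R2, 1R1, 2R2
Branch closes: a and ~a both at 2.
All branches of the tableau close; one closing branch shown above.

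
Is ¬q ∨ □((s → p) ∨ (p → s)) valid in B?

Valid

Tableau for the negation ¬(¬q ∨ □((s → p) ∨ (p → s))):
1. ¬(¬q ∨ □((s → p) ∨ (p → s))), 0
2. q, 0   [¬∨-rule on 1]
3. ¬□((s → p) ∨ (p → s)), 0   [¬∨-rule on 1]
4. ¬((s → p) ∨ (p → s)), 1   [¬□-rule on 3: fresh world 1, 0R1]
5. ¬(s → p), 1   [¬∨-rule on 4]
6. ¬(p → s), 1   [¬∨-rule on 4]
7. s, 1   [¬→-rule on 5]
8. ¬p, 1   [¬→-rule on 5]
9. p, 1   [¬→-rule on 6]
10. ¬s, 1   [¬→-rule on 6]
Accessibility: 0R0, 0R1, 1R0, 1R1
Branch closes: p and ¬p both at 1.
Every branch of the negation's tableau closes; the branch above is one of them.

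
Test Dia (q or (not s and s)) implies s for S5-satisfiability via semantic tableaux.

1. Dia (q or (not s and s)) implies s, 0
2. s, 0   [implies-rule on 1 (branches; this branch)]
Accessibility: 0R0

Satisfiable (open branch found)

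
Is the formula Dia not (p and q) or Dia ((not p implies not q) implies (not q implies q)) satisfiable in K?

Yes, satisfiable

1. Dia not (p and q) or Dia ((not p implies not q) implies (not q implies q)), u
2. Dia ((not p implies not q) implies (not q implies q)), u
3. (not p implies not q) implies (not q implies q), v
4. not q implies q, v
5. q, v
Accessibility: uRv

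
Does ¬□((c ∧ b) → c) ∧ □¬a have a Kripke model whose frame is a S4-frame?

Unsatisfiable

1. ¬□((c ∧ b) → c) ∧ □¬a, w0
2. ¬□((c ∧ b) → c), w0
3. □¬a, w0
4. ¬a, w0
5. ¬((c ∧ b) → c), w1
6. c ∧ b, w1
7. ¬c, w1
8. c, w1
9. b, w1
Accessibility: w0Rw0, w0Rw1, w1Rw1
Branch closes: c and ¬c both at w1.
(One branch shown.) All branches close.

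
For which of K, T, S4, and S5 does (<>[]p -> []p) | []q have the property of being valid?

S5

S5-tableau for the negation ~((<>[]p -> []p) | []q):
1. ~((<>[]p -> []p) | []q), w0
2. ~(<>[]p -> []p), w0
3. ~[]q, w0
4. <>[]p, w0
5. ~[]p, w0
6. ~q, w1
7. []p, w2
8. p, w0
9. p, w1
10. p, w2
11. ~p, w3
12. p, w3
Accessibility: w0Rw0, w0Rw1, w0Rw2, w0Rw3, w1Rw0, w1Rw1, w1Rw2, w1Rw3, w2Rw0, w2Rw1, w2Rw2, w2Rw3, w3Rw0, w3Rw1, w3Rw2, w3Rw3
Branch closes: p and ~p both at w3.
Every branch closes (one shown): valid in S5.
S4-tableau for the negation ~((<>[]p -> []p) | []q):
1. ~((<>[]p -> []p) | []q), w0
2. ~(<>[]p -> []p), w0
3. ~[]q, w0
4. <>[]p, w0
5. ~[]p, w0
6. ~q, w1
7. []p, w2
8. p, w2
9. ~p, w3
Accessibility: w0Rw0, w0Rw1, w0Rw2, w0Rw3, w1Rw1, w2Rw2, w3Rw3
Complete open branch: countermodel on an S4-frame, so not valid in S4, nor in K, T (the same frame is also a K-frame and a T-frame).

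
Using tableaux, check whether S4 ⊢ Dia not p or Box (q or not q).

Tableau for the negation not (Dia not p or Box (q or not q)):
1. not (Dia not p or Box (q or not q)), u
2. not Dia not p, u
3. not Box (q or not q), u
4. p, u
5. not (q or not q), v
6. not q, v
7. q, v
Accessibility: uRu, uRv, vRv
Branch closes: q and not q both at v.
Every branch of the negation's tableau closes; the branch above is one of them.

Valid in S4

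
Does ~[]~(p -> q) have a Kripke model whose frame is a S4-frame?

1. ~[]~(p -> q), w0
2. p -> q, w1
3. q, w1
Accessibility: w0Rw0, w0Rw1, w1Rw1

Satisfiable (open branch found)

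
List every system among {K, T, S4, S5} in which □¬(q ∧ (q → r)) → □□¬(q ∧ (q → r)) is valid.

T-tableau for the negation ¬(□¬(q ∧ (q → r)) → □□¬(q ∧ (q → r))):
1. ¬(□¬(q ∧ (q → r)) → □□¬(q ∧ (q → r))), w0
2. □¬(q ∧ (q → r)), w0   [¬→-rule on 1]
3. ¬□□¬(q ∧ (q → r)), w0   [¬→-rule on 1]
4. ¬(q ∧ (q → r)), w0   [□-rule on 2 via w0Rw0]
5. ¬(q → r), w0   [¬∧-rule on 4 (branches; this branch)]
6. q, w0   [¬→-rule on 5]
7. ¬r, w0   [¬→-rule on 5]
8. ¬□¬(q ∧ (q → r)), w1   [¬□-rule on 3: fresh world w1, w0Rw1]
9. ¬(q ∧ (q → r)), w1   [□-rule on 2 via w0Rw1]
10. ¬(q → r), w1   [¬∧-rule on 9 (branches; this branch)]
11. q, w1   [¬→-rule on 10]
12. ¬r, w1   [¬→-rule on 10]
13. q ∧ (q → r), w2   [¬□-rule on 8: fresh world w2, w1Rw2]
14. q, w2   [∧-rule on 13]
15. q → r, w2   [∧-rule on 13]
16. r, w2   [→-rule on 15 (branches; this branch)]
Accessibility: w0Rw0, w0Rw1, w1Rw1, w1Rw2, w2Rw2
Complete open branch: countermodel on a T-frame, so not valid in T, nor in K (the same frame is also a K-frame).
S4-tableau for the negation ¬(□¬(q ∧ (q → r)) → □□¬(q ∧ (q → r))):
1. ¬(□¬(q ∧ (q → r)) → □□¬(q ∧ (q → r))), w0
2. □¬(q ∧ (q → r)), w0   [¬→-rule on 1]
3. ¬□□¬(q ∧ (q → r)), w0   [¬→-rule on 1]
4. ¬(q ∧ (q → r)), w0   [□-rule on 2 via w0Rw0]
5. ¬(q → r), w0   [¬∧-rule on 4 (branches; this branch)]
6. q, w0   [¬→-rule on 5]
7. ¬r, w0   [¬→-rule on 5]
8. ¬□¬(q ∧ (q → r)), w1   [¬□-rule on 3: fresh world w1, w0Rw1]
9. ¬(q ∧ (q → r)), w1   [□-rule on 2 via w0Rw1]
10. ¬(q → r), w1   [¬∧-rule on 9 (branches; this branch)]
11. q, w1   [¬→-rule on 10]
12. ¬r, w1   [¬→-rule on 10]
13. q ∧ (q → r), w2   [¬□-rule on 8: fresh world w2, w1Rw2]
14. q, w2   [∧-rule on 13]
15. q → r, w2   [∧-rule on 13]
16. ¬(q ∧ (q → r)), w2   [□-rule on 2 via w0Rw2]
17. r, w2   [→-rule on 15 (branches; this branch)]
18. ¬(q → r), w2   [¬∧-rule on 16 (branches; this branch)]
19. ¬r, w2   [¬→-rule on 18]
Accessibility: w0Rw0, w0Rw1, w0Rw2, w1Rw1, w1Rw2, w2Rw2
Branch closes: r and ¬r both at w2.
Every branch closes (one shown): valid in S4, hence also in S5 (every theorem of S4 is a theorem of S5).

S4, S5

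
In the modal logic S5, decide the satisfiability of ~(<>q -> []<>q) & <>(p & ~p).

1. ~(<>q -> []<>q) & <>(p & ~p), 0
2. ~(<>q -> []<>q), 0
3. <>(p & ~p), 0
4. <>q, 0
5. ~[]<>q, 0
6. p & ~p, 1
7. p, 1
8. ~p, 1
Accessibility: 0R0, 0R1, 1R0, 1R1
Branch closes: p and ~p both at 1.
All branches of the tableau close; one closing branch shown above.

Unsatisfiable (every branch closes)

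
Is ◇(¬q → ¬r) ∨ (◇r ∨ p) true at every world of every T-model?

Tableau for the negation ¬(◇(¬q → ¬r) ∨ (◇r ∨ p)):
1. ¬(◇(¬q → ¬r) ∨ (◇r ∨ p)), w0
2. ¬◇(¬q → ¬r), w0
3. ¬(◇r ∨ p), w0
4. ¬◇r, w0
5. ¬p, w0
6. ¬(¬q → ¬r), w0
7. ¬q, w0
8. r, w0
9. ¬r, w0
Accessibility: w0Rw0
Branch closes: r and ¬r both at w0.
Every branch of the negation's tableau closes; the branch above is one of them.

Valid in T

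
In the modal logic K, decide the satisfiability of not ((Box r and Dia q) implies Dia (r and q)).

1. not ((Box r and Dia q) implies Dia (r and q)), u
2. Box r and Dia q, u
3. not Dia (r and q), u
4. Box r, u
5. Dia q, u
6. q, v
7. not (r and q), v
8. r, v
9. not q, v
Accessibility: uRv
Branch closes: q and not q both at v.
All branches of the tableau close; one closing branch shown above.

Unsatisfiable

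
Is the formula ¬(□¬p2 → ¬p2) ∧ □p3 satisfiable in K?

Satisfiable (open branch found)

1. ¬(□¬p2 → ¬p2) ∧ □p3, 0
2. ¬(□¬p2 → ¬p2), 0   [∧-rule on 1]
3. □p3, 0   [∧-rule on 1]
4. □¬p2, 0   [¬→-rule on 2]
5. p2, 0   [¬→-rule on 2]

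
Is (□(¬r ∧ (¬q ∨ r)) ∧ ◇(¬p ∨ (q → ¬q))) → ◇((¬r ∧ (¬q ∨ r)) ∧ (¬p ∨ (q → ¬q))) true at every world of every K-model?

Yes, valid

Tableau for the negation ¬((□(¬r ∧ (¬q ∨ r)) ∧ ◇(¬p ∨ (q → ¬q))) → ◇((¬r ∧ (¬q ∨ r)) ∧ (¬p ∨ (q → ¬q)))):
1. ¬((□(¬r ∧ (¬q ∨ r)) ∧ ◇(¬p ∨ (q → ¬q))) → ◇((¬r ∧ (¬q ∨ r)) ∧ (¬p ∨ (q → ¬q)))), u
2. □(¬r ∧ (¬q ∨ r)) ∧ ◇(¬p ∨ (q → ¬q)), u
3. ¬◇((¬r ∧ (¬q ∨ r)) ∧ (¬p ∨ (q → ¬q))), u
4. □(¬r ∧ (¬q ∨ r)), u
5. ◇(¬p ∨ (q → ¬q)), u
6. ¬p ∨ (q → ¬q), v
7. ¬((¬r ∧ (¬q ∨ r)) ∧ (¬p ∨ (q → ¬q))), v
8. ¬r ∧ (¬q ∨ r), v
9. ¬r, v
10. ¬q ∨ r, v
11. q → ¬q, v
12. ¬(¬r ∧ (¬q ∨ r)), v
13. ¬q, v
14. ¬(¬q ∨ r), v
15. q, v
Accessibility: uRv
Branch closes: q and ¬q both at v.
All branches of the negation close; one closing branch shown above.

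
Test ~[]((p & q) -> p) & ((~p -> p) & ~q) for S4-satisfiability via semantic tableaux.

Unsatisfiable (every branch closes)

1. ~[]((p & q) -> p) & ((~p -> p) & ~q), 0
2. ~[]((p & q) -> p), 0
3. (~p -> p) & ~q, 0
4. ~p -> p, 0
5. ~q, 0
6. p, 0
7. ~((p & q) -> p), 1
8. p & q, 1
9. ~p, 1
10. p, 1
11. q, 1
Accessibility: 0R0, 0R1, 1R1
Branch closes: p and ~p both at 1.
Every branch closes; the branch above is one of them.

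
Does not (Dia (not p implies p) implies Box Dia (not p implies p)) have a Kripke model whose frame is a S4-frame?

Satisfiable (open branch found)

1. not (Dia (not p implies p) implies Box Dia (not p implies p)), u
2. Dia (not p implies p), u
3. not Box Dia (not p implies p), u
4. not p implies p, v
5. p, v
6. not Dia (not p implies p), w
7. not (not p implies p), w
8. not p, w
Accessibility: uRu, uRv, uRw, vRv, wRw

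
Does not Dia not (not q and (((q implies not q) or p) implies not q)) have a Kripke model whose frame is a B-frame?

1. not Dia not (not q and (((q implies not q) or p) implies not q)), u
2. not q and (((q implies not q) or p) implies not q), u   [neg-Dia-rule on 1 via uRu]
3. not q, u   [and-rule on 2]
4. ((q implies not q) or p) implies not q, u   [and-rule on 2]
Accessibility: uRu

Satisfiable (open branch found)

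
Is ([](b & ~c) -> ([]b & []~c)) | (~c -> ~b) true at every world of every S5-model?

Valid

Tableau for the negation ~(([](b & ~c) -> ([]b & []~c)) | (~c -> ~b)):
1. ~(([](b & ~c) -> ([]b & []~c)) | (~c -> ~b)), 0
2. ~([](b & ~c) -> ([]b & []~c)), 0
3. ~(~c -> ~b), 0
4. [](b & ~c), 0
5. ~([]b & []~c), 0
6. ~c, 0
7. b, 0
8. b & ~c, 0
9. ~[]~c, 0
10. c, 1
11. b & ~c, 1
12. b, 1
13. ~c, 1
Accessibility: 0R0, 0R1, 1R0, 1R1
Branch closes: c and ~c both at 1.
Every branch of the negation's tableau closes; the branch above is one of them.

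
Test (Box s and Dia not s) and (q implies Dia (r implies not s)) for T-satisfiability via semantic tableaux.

1. (Box s and Dia not s) and (q implies Dia (r implies not s)), u
2. Box s and Dia not s, u   [and-rule on 1]
3. q implies Dia (r implies not s), u   [and-rule on 1]
4. Box s, u   [and-rule on 2]
5. Dia not s, u   [and-rule on 2]
6. s, u   [Box-rule on 4 via uRu]
7. Dia (r implies not s), u   [implies-rule on 3 (branches; this branch)]
8. not s, v   [Dia-rule on 5: fresh world v, uRv]
9. s, v   [Box-rule on 4 via uRv]
Accessibility: uRu, uRv, vRv
Branch closes: s and not s both at v.
All branches of the tableau close; one closing branch shown above.

No, unsatisfiable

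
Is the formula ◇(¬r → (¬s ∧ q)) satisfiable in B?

1. ◇(¬r → (¬s ∧ q)), w0
2. ¬r → (¬s ∧ q), w1   [◇-rule on 1: fresh world w1, w0Rw1]
3. ¬s ∧ q, w1   [→-rule on 2 (branches; this branch)]
4. ¬s, w1   [∧-rule on 3]
5. q, w1   [∧-rule on 3]
Accessibility: w0Rw0, w0Rw1, w1Rw0, w1Rw1

Satisfiable (open branch found)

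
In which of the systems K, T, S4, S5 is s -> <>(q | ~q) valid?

T, S4, S5

K-tableau for the negation ~(s -> <>(q | ~q)):
1. ~(s -> <>(q | ~q)), u
2. s, u   [~->-rule on 1]
3. ~<>(q | ~q), u   [~->-rule on 1]
Complete open branch: countermodel on a K-frame, so not valid in K.
T-tableau for the negation ~(s -> <>(q | ~q)):
1. ~(s -> <>(q | ~q)), u
2. s, u   [~->-rule on 1]
3. ~<>(q | ~q), u   [~->-rule on 1]
4. ~(q | ~q), u   [~<>-rule on 3 via uRu]
5. ~q, u   [~|-rule on 4]
6. q, u   [~|-rule on 4]
Accessibility: uRu
Branch closes: q and ~q both at u.
Every branch closes (one shown): valid in T, hence also in S4, S5 (every theorem of T is a theorem of S4 and S5).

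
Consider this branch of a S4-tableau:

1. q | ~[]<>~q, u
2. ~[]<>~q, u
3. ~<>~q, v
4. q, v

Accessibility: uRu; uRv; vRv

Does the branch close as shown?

There is no literal clash: for every atom and world, at most one sign appears.

Open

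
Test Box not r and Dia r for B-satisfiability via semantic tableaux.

Unsatisfiable (every branch closes)

1. Box not r and Dia r, w0
2. Box not r, w0
3. Dia r, w0
4. not r, w0
5. r, w1
6. not r, w1
Accessibility: w0Rw0, w0Rw1, w1Rw0, w1Rw1
Branch closes: r and not r both at w1.
(One branch shown.) All branches close.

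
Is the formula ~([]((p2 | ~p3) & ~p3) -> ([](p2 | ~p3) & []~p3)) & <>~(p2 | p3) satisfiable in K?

1. ~([]((p2 | ~p3) & ~p3) -> ([](p2 | ~p3) & []~p3)) & <>~(p2 | p3), u
2. ~([]((p2 | ~p3) & ~p3) -> ([](p2 | ~p3) & []~p3)), u
3. <>~(p2 | p3), u
4. []((p2 | ~p3) & ~p3), u
5. ~([](p2 | ~p3) & []~p3), u
6. ~[](p2 | ~p3), u
7. ~(p2 | p3), v
8. ~p2, v
9. ~p3, v
10. (p2 | ~p3) & ~p3, v
11. p2 | ~p3, v
12. ~(p2 | ~p3), w
13. ~p2, w
14. p3, w
15. (p2 | ~p3) & ~p3, w
16. p2 | ~p3, w
17. ~p3, w
Accessibility: uRv, uRw
Branch closes: p3 and ~p3 both at w.
(One branch shown.) All branches close.

No, unsatisfiable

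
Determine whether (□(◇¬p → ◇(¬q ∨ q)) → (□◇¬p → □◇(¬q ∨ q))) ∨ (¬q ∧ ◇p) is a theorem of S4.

Valid

Tableau for the negation ¬((□(◇¬p → ◇(¬q ∨ q)) → (□◇¬p → □◇(¬q ∨ q))) ∨ (¬q ∧ ◇p)):
1. ¬((□(◇¬p → ◇(¬q ∨ q)) → (□◇¬p → □◇(¬q ∨ q))) ∨ (¬q ∧ ◇p)), 0
2. ¬(□(◇¬p → ◇(¬q ∨ q)) → (□◇¬p → □◇(¬q ∨ q))), 0   [¬∨-rule on 1]
3. ¬(¬q ∧ ◇p), 0   [¬∨-rule on 1]
4. □(◇¬p → ◇(¬q ∨ q)), 0   [¬→-rule on 2]
5. ¬(□◇¬p → □◇(¬q ∨ q)), 0   [¬→-rule on 2]
6. □◇¬p, 0   [¬→-rule on 5]
7. ¬□◇(¬q ∨ q), 0   [¬→-rule on 5]
8. ◇¬p → ◇(¬q ∨ q), 0   [□-rule on 4 via 0R0]
9. ◇¬p, 0   [□-rule on 6 via 0R0]
10. ¬◇p, 0   [¬∧-rule on 3 (branches; this branch)]
11. ¬p, 0   [¬◇-rule on 10 via 0R0]
12. ◇(¬q ∨ q), 0   [→-rule on 8 (branches; this branch)]
13. ¬◇(¬q ∨ q), 1   [¬□-rule on 7: fresh world 1, 0R1]
14. ◇¬p → ◇(¬q ∨ q), 1   [□-rule on 4 via 0R1]
15. ◇¬p, 1   [□-rule on 6 via 0R1]
16. ¬p, 1   [¬◇-rule on 10 via 0R1]
17. ¬(¬q ∨ q), 1   [¬◇-rule on 13 via 1R1]
18. q, 1   [¬∨-rule on 17]
19. ¬q, 1   [¬∨-rule on 17]
Accessibility: 0R0, 0R1, 1R1
Branch closes: q and ¬q both at 1.
All branches of the negation close; one closing branch shown above.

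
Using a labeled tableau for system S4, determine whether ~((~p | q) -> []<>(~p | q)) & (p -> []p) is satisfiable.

1. ~((~p | q) -> []<>(~p | q)) & (p -> []p), w0
2. ~((~p | q) -> []<>(~p | q)), w0
3. p -> []p, w0
4. ~p | q, w0
5. ~[]<>(~p | q), w0
6. []p, w0
7. p, w0
8. q, w0
9. ~<>(~p | q), w1
10. p, w1
11. ~(~p | q), w1
12. ~q, w1
Accessibility: w0Rw0, w0Rw1, w1Rw1

Yes, satisfiable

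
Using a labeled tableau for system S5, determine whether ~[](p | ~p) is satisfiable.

1. ~[](p | ~p), w0
2. ~(p | ~p), w1
3. ~p, w1
4. p, w1
Accessibility: w0Rw0, w0Rw1, w1Rw0, w1Rw1
Branch closes: p and ~p both at w1.
Every branch closes; the branch above is one of them.

Unsatisfiable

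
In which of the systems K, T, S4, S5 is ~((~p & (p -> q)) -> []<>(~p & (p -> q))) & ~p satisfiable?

S5-tableau for the formula:
1. ~((~p & (p -> q)) -> []<>(~p & (p -> q))) & ~p, u
2. ~((~p & (p -> q)) -> []<>(~p & (p -> q))), u
3. ~p, u
4. ~p & (p -> q), u
5. ~[]<>(~p & (p -> q)), u
6. p -> q, u
7. q, u
8. ~<>(~p & (p -> q)), v
9. ~(~p & (p -> q)), u
10. ~(~p & (p -> q)), v
11. ~(p -> q), u
12. p, u
13. ~q, u
Accessibility: uRu, uRv, vRu, vRv
Branch closes: p and ~p both at u.
Every branch closes (one shown): unsatisfiable in S5.
S4-tableau for the formula:
1. ~((~p & (p -> q)) -> []<>(~p & (p -> q))) & ~p, u
2. ~((~p & (p -> q)) -> []<>(~p & (p -> q))), u
3. ~p, u
4. ~p & (p -> q), u
5. ~[]<>(~p & (p -> q)), u
6. p -> q, u
7. q, u
8. ~<>(~p & (p -> q)), v
9. ~(~p & (p -> q)), v
10. ~(p -> q), v
11. p, v
12. ~q, v
Accessibility: uRu, uRv, vRv
Complete open branch: satisfiable in S4, hence also in K, T (this S4-model is also a K-model and a T-model).

K, T, S4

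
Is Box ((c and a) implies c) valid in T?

Yes, valid

Tableau for the negation not Box ((c and a) implies c):
1. not Box ((c and a) implies c), w0
2. not ((c and a) implies c), w1
3. c and a, w1
4. not c, w1
5. c, w1
6. a, w1
Accessibility: w0Rw0, w0Rw1, w1Rw1
Branch closes: c and not c both at w1.
Every branch of the negation's tableau closes; the branch above is one of them.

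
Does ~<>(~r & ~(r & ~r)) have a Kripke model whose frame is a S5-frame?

Satisfiable

1. ~<>(~r & ~(r & ~r)), w0
2. ~(~r & ~(r & ~r)), w0
3. r, w0
Accessibility: w0Rw0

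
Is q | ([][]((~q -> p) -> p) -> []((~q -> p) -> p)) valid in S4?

Tableau for the negation ~(q | ([][]((~q -> p) -> p) -> []((~q -> p) -> p))):
1. ~(q | ([][]((~q -> p) -> p) -> []((~q -> p) -> p))), w0
2. ~q, w0   [~|-rule on 1]
3. ~([][]((~q -> p) -> p) -> []((~q -> p) -> p)), w0   [~|-rule on 1]
4. [][]((~q -> p) -> p), w0   [~->-rule on 3]
5. ~[]((~q -> p) -> p), w0   [~->-rule on 3]
6. []((~q -> p) -> p), w0   [[]-rule on 4 via w0Rw0]
7. (~q -> p) -> p, w0   [[]-rule on 6 via w0Rw0]
8. ~(~q -> p), w0   [->-rule on 7 (branches; this branch)]
9. ~p, w0   [~->-rule on 8]
10. ~((~q -> p) -> p), w1   [~[]-rule on 5: fresh world w1, w0Rw1]
11. ~q -> p, w1   [~->-rule on 10]
12. ~p, w1   [~->-rule on 10]
13. []((~q -> p) -> p), w1   [[]-rule on 4 via w0Rw1]
14. (~q -> p) -> p, w1   [[]-rule on 6 via w0Rw1]
15. q, w1   [->-rule on 11 (branches; this branch)]
16. ~(~q -> p), w1   [->-rule on 14 (branches; this branch)]
17. ~q, w1   [~->-rule on 16]
Accessibility: w0Rw0, w0Rw1, w1Rw1
Branch closes: q and ~q both at w1.
Every branch of the negation's tableau closes; the branch above is one of them.

Valid in S4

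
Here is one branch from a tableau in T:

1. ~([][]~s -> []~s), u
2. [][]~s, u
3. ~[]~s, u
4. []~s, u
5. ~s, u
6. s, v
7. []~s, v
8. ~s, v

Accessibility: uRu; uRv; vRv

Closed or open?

Both s and ~s appear at v.

Closed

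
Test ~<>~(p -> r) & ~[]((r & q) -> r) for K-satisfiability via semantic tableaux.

1. ~<>~(p -> r) & ~[]((r & q) -> r), w0
2. ~<>~(p -> r), w0
3. ~[]((r & q) -> r), w0
4. ~((r & q) -> r), w1
5. r & q, w1
6. ~r, w1
7. r, w1
8. q, w1
Accessibility: w0Rw1
Branch closes: r and ~r both at w1.
All branches of the tableau close; one closing branch shown above.

Unsatisfiable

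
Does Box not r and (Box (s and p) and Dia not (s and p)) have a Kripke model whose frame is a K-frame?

Unsatisfiable

1. Box not r and (Box (s and p) and Dia not (s and p)), w0
2. Box not r, w0   [and-rule on 1]
3. Box (s and p) and Dia not (s and p), w0   [and-rule on 1]
4. Box (s and p), w0   [and-rule on 3]
5. Dia not (s and p), w0   [and-rule on 3]
6. not (s and p), w1   [Dia-rule on 5: fresh world w1, w0Rw1]
7. not r, w1   [Box-rule on 2 via w0Rw1]
8. s and p, w1   [Box-rule on 4 via w0Rw1]
9. s, w1   [and-rule on 8]
10. p, w1   [and-rule on 8]
11. not p, w1   [neg-and-rule on 6 (branches; this branch)]
Accessibility: w0Rw1
Branch closes: p and not p both at w1.
(One branch shown.) All branches close.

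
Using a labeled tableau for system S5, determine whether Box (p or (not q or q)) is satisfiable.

1. Box (p or (not q or q)), u
2. p or (not q or q), u
3. not q or q, u
4. q, u
Accessibility: uRu

Yes, satisfiable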